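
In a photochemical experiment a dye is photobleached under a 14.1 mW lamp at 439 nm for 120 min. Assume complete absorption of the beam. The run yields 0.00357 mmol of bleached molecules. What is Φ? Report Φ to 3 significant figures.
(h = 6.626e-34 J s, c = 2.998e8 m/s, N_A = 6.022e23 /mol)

Product: 0.00357 mmol = 3.57e-6 mol.
Photon energy at 439 nm: hc/λ = (6.626e-34)(2.998e8)/(439e-9) = 4.525e-19 J.
Energy delivered: (14.1 mW)(7200 s) = 101.5 J.
Photons incident: 101.5 / 4.525e-19 = 2.243e20, i.e. 2.243e20/6.022e23 = 3.725e-4 mol.
Φ = 3.57e-6 mol / 3.725e-4 mol photons = 0.00958.

Φ = 0.00958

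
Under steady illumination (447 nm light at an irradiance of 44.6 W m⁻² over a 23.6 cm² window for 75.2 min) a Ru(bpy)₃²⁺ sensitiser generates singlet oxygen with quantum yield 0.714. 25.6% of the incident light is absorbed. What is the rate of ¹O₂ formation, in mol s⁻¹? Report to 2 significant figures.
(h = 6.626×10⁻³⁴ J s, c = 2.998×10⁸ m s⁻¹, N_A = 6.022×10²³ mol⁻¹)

7.2×10⁻⁸ mol s⁻¹

Photon energy at 447 nm: hc/λ = (6.626×10⁻³⁴)(2.998×10⁸)/(447×10⁻⁹) = 4.444×10⁻¹⁹ J.
Energy delivered: (44.6 W m⁻²)(23.6×10⁻⁴ m²)(4512 s) = 474.9 J.
Photons incident: 474.9 / 4.444×10⁻¹⁹ = 1.069×10²¹, i.e. 1.069×10²¹/6.022×10²³ = 0.001775 mol.
Photons absorbed: 0.256 × 0.001775 = 4.544×10⁻⁴ mol.
Product formed: 0.714 × 4.544×10⁻⁴ = 3.244×10⁻⁴ mol.
Rate: 3.244×10⁻⁴ / 4512 s = 7.2×10⁻⁸ mol s⁻¹.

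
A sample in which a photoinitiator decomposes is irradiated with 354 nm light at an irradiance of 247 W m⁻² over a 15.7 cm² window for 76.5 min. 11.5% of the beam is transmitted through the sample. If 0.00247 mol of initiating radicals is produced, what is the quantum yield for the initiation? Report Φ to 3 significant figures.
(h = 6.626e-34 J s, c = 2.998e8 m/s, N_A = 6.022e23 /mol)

Photon energy at 354 nm: hc/λ = (6.626e-34)(2.998e8)/(354e-9) = 5.612e-19 J.
Energy delivered: (247 W m⁻²)(15.7e-4 m²)(4590 s) = 1780 J.
Photons incident: 1780 / 5.612e-19 = 3.172e21, i.e. 3.172e21/6.022e23 = 0.005267 mol.
Fraction absorbed: 1 − 11.5/100 = 0.8850.
Photons absorbed: 0.8850 × 0.005267 = 0.004661 mol.
Φ = 0.00247 mol / 0.004661 mol photons = 0.530.

Φ = 0.530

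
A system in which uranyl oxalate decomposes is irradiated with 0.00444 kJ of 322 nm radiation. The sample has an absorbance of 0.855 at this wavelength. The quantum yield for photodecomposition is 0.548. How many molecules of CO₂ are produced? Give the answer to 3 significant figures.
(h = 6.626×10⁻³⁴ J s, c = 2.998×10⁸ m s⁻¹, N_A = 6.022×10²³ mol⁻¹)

Photon energy at 322 nm: hc/λ = (6.626×10⁻³⁴)(2.998×10⁸)/(322×10⁻⁹) = 6.169×10⁻¹⁹ J.
Incident energy: 0.00444 kJ = 4.44 J.
Photons incident: 4.44 / 6.169×10⁻¹⁹ = 7.197×10¹⁸, i.e. 7.197×10¹⁸/6.022×10²³ = 1.195×10⁻⁵ mol.
Fraction absorbed: 1 − 10^(−0.855) = 0.8604.
Photons absorbed: 0.8604 × 1.195×10⁻⁵ = 1.028×10⁻⁵ mol.
Product: Φ × n_abs = 0.548 × 1.028×10⁻⁵ = 5.633×10⁻⁶ mol.
As a count: 5.633×10⁻⁶ × 6.022×10²³ = 3.39×10¹⁸.

3.39×10¹⁸ molecules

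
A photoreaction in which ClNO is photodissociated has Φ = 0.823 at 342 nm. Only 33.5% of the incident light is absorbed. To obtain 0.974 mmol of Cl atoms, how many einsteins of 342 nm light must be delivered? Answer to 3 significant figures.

Product: 0.974 mmol = 9.74e-4 mol.
Photons that must be absorbed: 9.74e-4 / 0.823 = 0.001183 mol.
Incident photons needed: 0.001183 / 0.335 = 0.003531 mol.

0.00353 einstein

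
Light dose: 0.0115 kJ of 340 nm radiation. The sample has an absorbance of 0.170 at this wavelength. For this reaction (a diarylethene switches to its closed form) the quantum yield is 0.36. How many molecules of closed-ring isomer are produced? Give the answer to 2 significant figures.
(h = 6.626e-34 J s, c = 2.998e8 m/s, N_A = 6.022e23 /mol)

2.3e18 molecules

Photon energy at 340 nm: hc/λ = (6.626e-34)(2.998e8)/(340e-9) = 5.843e-19 J.
Incident energy: 0.0115 kJ = 11.5 J.
Photons incident: 11.5 / 5.843e-19 = 1.968e19, i.e. 1.968e19/6.022e23 = 3.268e-5 mol.
Fraction absorbed: 1 − 10^(−0.170) = 0.3239.
Photons absorbed: 0.3239 × 3.268e-5 = 1.059e-5 mol.
Product: Φ × n_abs = 0.36 × 1.059e-5 = 3.812e-6 mol.
As a count: 3.812e-6 × 6.022e23 = 2.3e18.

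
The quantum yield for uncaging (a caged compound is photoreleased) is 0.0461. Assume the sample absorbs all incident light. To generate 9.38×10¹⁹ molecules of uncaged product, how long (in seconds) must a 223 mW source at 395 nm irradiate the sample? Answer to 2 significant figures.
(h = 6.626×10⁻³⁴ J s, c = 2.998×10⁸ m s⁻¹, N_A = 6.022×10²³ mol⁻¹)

t ≈ 4600 s

Product: 9.38×10¹⁹ / 6.022×10²³ = 1.558×10⁻⁴ mol.
Photons that must be absorbed: 1.558×10⁻⁴ / 0.0461 = 0.003380 mol.
Photon energy: hc/λ = 5.029×10⁻¹⁹ J; per mole, 3.028×10⁵ J mol⁻¹.
Energy required: 0.003380 × 3.028×10⁵ = 1023 J.
Time: 1023 J / 0.223 W = 4600 s.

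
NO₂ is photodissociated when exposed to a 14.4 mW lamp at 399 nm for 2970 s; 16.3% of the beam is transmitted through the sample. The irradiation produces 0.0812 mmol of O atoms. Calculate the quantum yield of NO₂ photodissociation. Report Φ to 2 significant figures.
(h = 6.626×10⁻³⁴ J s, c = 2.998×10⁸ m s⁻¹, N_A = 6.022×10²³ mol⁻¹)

Φ = 0.68

Product: 0.0812 mmol = 8.12×10⁻⁵ mol.
Photon energy at 399 nm: hc/λ = (6.626×10⁻³⁴)(2.998×10⁸)/(399×10⁻⁹) = 4.979×10⁻¹⁹ J.
Energy delivered: (14.4 mW)(2970 s) = 42.77 J.
Photons incident: 42.77 / 4.979×10⁻¹⁹ = 8.590×10¹⁹, i.e. 8.590×10¹⁹/6.022×10²³ = 1.426×10⁻⁴ mol.
Fraction absorbed: 1 − 16.3/100 = 0.8370.
Photons absorbed: 0.8370 × 1.426×10⁻⁴ = 1.194×10⁻⁴ mol.
Φ = 8.12×10⁻⁵ mol / 1.194×10⁻⁴ mol photons = 0.68.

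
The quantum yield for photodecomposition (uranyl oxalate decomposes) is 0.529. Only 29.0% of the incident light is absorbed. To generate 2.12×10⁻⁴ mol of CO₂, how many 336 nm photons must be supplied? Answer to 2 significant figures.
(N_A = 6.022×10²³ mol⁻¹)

Photons that must be absorbed: 2.12×10⁻⁴ / 0.529 = 4.008×10⁻⁴ mol.
Incident photons needed: 4.008×10⁻⁴ / 0.290 = 0.001382 mol.
Photon count: 0.001382 × 6.022×10²³ = 8.3×10²⁰.

8.3×10²⁰ photons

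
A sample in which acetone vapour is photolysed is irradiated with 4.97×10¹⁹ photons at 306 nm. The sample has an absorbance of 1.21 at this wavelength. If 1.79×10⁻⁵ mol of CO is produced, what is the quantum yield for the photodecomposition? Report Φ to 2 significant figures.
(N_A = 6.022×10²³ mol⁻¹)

Φ = 0.23

Moles of photons: 4.97×10¹⁹ / 6.022×10²³ = 8.253×10⁻⁵ mol.
Fraction absorbed: 1 − 10^(−1.21) = 0.9383.
Photons absorbed: 0.9383 × 8.253×10⁻⁵ = 7.744×10⁻⁵ mol.
Φ = 1.79×10⁻⁵ mol / 7.744×10⁻⁵ mol photons = 0.23.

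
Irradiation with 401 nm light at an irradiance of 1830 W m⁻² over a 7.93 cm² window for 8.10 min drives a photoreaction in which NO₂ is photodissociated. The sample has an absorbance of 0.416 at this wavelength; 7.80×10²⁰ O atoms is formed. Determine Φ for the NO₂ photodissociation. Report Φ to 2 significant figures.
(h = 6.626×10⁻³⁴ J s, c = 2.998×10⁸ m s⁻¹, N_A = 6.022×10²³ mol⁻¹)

Product: 7.80×10²⁰ / 6.022×10²³ = 0.001295 mol.
Photon energy at 401 nm: hc/λ = (6.626×10⁻³⁴)(2.998×10⁸)/(401×10⁻⁹) = 4.954×10⁻¹⁹ J.
Energy delivered: (1830 W m⁻²)(7.93×10⁻⁴ m²)(486 s) = 705.3 J.
Photons incident: 705.3 / 4.954×10⁻¹⁹ = 1.424×10²¹, i.e. 1.424×10²¹/6.022×10²³ = 0.002365 mol.
Fraction absorbed: 1 − 10^(−0.416) = 0.6163.
Photons absorbed: 0.6163 × 0.002365 = 0.001458 mol.
Φ = 0.001295 mol / 0.001458 mol photons = 0.89.

Φ = 0.89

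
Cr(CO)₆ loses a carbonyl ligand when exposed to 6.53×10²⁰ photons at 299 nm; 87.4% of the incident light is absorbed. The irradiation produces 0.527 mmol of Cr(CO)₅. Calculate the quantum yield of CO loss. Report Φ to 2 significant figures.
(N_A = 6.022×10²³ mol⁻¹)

Product: 0.527 mmol = 5.27×10⁻⁴ mol.
Moles of photons: 6.53×10²⁰ / 6.022×10²³ = 0.001084 mol.
Photons absorbed: 0.874 × 0.001084 = 9.474×10⁻⁴ mol.
Φ = 5.27×10⁻⁴ mol / 9.474×10⁻⁴ mol photons = 0.56.

Φ = 0.56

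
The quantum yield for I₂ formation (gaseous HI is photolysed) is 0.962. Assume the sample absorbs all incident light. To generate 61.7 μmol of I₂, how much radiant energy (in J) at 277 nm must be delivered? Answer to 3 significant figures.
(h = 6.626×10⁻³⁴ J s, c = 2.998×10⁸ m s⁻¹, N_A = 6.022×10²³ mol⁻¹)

Product: 61.7 μmol = 6.17×10⁻⁵ mol.
Photons that must be absorbed: 6.17×10⁻⁵ / 0.962 = 6.414×10⁻⁵ mol.
Photon energy: hc/λ = 7.171×10⁻¹⁹ J; per mole, 4.318×10⁵ J mol⁻¹.
Energy required: 6.414×10⁻⁵ × 4.318×10⁵ = 27.7 J.

27.7 J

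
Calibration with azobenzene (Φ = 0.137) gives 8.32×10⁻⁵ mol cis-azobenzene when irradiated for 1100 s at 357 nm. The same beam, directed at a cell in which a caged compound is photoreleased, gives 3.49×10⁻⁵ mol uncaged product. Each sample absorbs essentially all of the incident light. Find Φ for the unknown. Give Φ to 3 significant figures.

Photons absorbed by the actinometer: 8.32×10⁻⁵ / 0.137 = 6.073×10⁻⁴ mol.
Φ(unknown) = 3.49×10⁻⁵ / 6.073×10⁻⁴ = 0.0575.

Φ = 0.0575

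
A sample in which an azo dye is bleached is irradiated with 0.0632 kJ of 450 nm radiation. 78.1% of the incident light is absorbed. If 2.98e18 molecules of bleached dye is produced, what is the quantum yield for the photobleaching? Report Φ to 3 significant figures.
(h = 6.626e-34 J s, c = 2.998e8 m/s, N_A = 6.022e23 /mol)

Product: 2.98e18 / 6.022e23 = 4.949e-6 mol.
Photon energy at 450 nm: hc/λ = (6.626e-34)(2.998e8)/(450e-9) = 4.414e-19 J.
Incident energy: 0.0632 kJ = 63.2 J.
Photons incident: 63.2 / 4.414e-19 = 1.432e20, i.e. 1.432e20/6.022e23 = 2.378e-4 mol.
Photons absorbed: 0.781 × 2.378e-4 = 1.857e-4 mol.
Φ = 4.949e-6 mol / 1.857e-4 mol photons = 0.0267.

Φ = 0.0267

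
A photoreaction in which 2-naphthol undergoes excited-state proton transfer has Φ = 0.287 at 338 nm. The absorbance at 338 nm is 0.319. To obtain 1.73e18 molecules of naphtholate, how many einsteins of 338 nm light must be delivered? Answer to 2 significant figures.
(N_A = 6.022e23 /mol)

Product: 1.73e18 / 6.022e23 = 2.873e-6 mol.
Photons that must be absorbed: 2.873e-6 / 0.287 = 1.001e-5 mol.
Fraction absorbed: 1 − 10^(−0.319) = 0.5203.
Incident photons needed: 1.001e-5 / 0.5203 = 1.924e-5 mol.

1.9e-5 einstein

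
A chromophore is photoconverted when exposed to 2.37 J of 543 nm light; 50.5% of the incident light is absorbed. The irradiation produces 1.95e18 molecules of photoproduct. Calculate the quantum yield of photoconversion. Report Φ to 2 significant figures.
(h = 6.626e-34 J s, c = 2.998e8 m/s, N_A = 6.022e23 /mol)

Φ = 0.60

Product: 1.95e18 / 6.022e23 = 3.238e-6 mol.
Photon energy at 543 nm: hc/λ = (6.626e-34)(2.998e8)/(543e-9) = 3.658e-19 J.
Photons incident: 2.37 / 3.658e-19 = 6.479e18, i.e. 6.479e18/6.022e23 = 1.076e-5 mol.
Photons absorbed: 0.505 × 1.076e-5 = 5.434e-6 mol.
Φ = 3.238e-6 mol / 5.434e-6 mol photons = 0.60.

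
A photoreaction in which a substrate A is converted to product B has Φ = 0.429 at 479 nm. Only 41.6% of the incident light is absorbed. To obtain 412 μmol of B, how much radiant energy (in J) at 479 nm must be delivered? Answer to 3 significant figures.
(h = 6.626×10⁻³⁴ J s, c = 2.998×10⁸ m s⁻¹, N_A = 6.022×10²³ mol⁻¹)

Product: 412 μmol = 4.12×10⁻⁴ mol.
Photons that must be absorbed: 4.12×10⁻⁴ / 0.429 = 9.604×10⁻⁴ mol.
Incident photons needed: 9.604×10⁻⁴ / 0.416 = 0.002309 mol.
Photon energy: hc/λ = 4.147×10⁻¹⁹ J; per mole, 2.497×10⁵ J mol⁻¹.
Energy required: 0.002309 × 2.497×10⁵ = 577 J.

577 J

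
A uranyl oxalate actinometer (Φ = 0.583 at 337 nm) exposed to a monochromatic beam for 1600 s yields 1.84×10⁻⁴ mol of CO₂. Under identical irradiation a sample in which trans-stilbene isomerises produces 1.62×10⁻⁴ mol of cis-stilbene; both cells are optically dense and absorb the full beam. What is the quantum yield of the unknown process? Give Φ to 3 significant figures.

Φ = 0.513

Photons absorbed by the actinometer: 1.84×10⁻⁴ / 0.583 = 3.156×10⁻⁴ mol.
Φ(unknown) = 1.62×10⁻⁴ / 3.156×10⁻⁴ = 0.513.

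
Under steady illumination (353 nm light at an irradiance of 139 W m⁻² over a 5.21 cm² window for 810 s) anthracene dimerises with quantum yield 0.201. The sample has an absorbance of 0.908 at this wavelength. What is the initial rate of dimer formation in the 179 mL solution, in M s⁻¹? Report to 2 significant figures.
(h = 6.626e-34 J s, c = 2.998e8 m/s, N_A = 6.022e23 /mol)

Photon energy at 353 nm: hc/λ = (6.626e-34)(2.998e8)/(353e-9) = 5.627e-19 J.
Energy delivered: (139 W m⁻²)(5.21e-4 m²)(810 s) = 58.66 J.
Photons incident: 58.66 / 5.627e-19 = 1.042e20, i.e. 1.042e20/6.022e23 = 1.730e-4 mol.
Fraction absorbed: 1 − 10^(−0.908) = 0.8764.
Photons absorbed: 0.8764 × 1.730e-4 = 1.516e-4 mol.
Product formed: 0.201 × 1.516e-4 = 3.047e-5 mol.
Rate: 3.047e-5 mol / (810 s × 0.179 L) = 2.1e-7 M s⁻¹.

2.1e-7 M s⁻¹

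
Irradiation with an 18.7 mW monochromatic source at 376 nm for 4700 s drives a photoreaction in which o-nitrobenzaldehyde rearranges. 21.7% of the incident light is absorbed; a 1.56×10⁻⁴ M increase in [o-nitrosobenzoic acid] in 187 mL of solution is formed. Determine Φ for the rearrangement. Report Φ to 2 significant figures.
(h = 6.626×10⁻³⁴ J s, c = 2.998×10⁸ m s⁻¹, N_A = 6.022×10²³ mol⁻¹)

Product: (1.56×10⁻⁴ M)(0.187 L) = 2.917×10⁻⁵ mol.
Photon energy at 376 nm: hc/λ = (6.626×10⁻³⁴)(2.998×10⁸)/(376×10⁻⁹) = 5.283×10⁻¹⁹ J.
Energy delivered: (18.7 mW)(4700 s) = 87.89 J.
Photons incident: 87.89 / 5.283×10⁻¹⁹ = 1.664×10²⁰, i.e. 1.664×10²⁰/6.022×10²³ = 2.763×10⁻⁴ mol.
Photons absorbed: 0.217 × 2.763×10⁻⁴ = 5.996×10⁻⁵ mol.
Φ = 2.917×10⁻⁵ mol / 5.996×10⁻⁵ mol photons = 0.49.

Φ = 0.49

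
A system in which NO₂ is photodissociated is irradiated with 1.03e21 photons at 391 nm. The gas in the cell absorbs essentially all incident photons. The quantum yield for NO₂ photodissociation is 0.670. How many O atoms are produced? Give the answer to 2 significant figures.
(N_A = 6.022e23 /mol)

6.9e20 atoms

Moles of photons: 1.03e21 / 6.022e23 = 0.001710 mol.
Product: Φ × n_abs = 0.670 × 0.001710 = 0.001146 mol.
As a count: 0.001146 × 6.022e23 = 6.9e20.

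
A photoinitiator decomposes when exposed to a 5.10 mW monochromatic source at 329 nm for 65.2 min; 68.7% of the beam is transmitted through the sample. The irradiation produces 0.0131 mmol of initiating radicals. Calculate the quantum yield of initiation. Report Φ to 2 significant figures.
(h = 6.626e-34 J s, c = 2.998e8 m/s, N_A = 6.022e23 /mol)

Φ = 0.76

Product: 0.0131 mmol = 1.31e-5 mol.
Photon energy at 329 nm: hc/λ = (6.626e-34)(2.998e8)/(329e-9) = 6.038e-19 J.
Energy delivered: (5.10 mW)(3912 s) = 19.95 J.
Photons incident: 19.95 / 6.038e-19 = 3.304e19, i.e. 3.304e19/6.022e23 = 5.487e-5 mol.
Fraction absorbed: 1 − 68.7/100 = 0.3130.
Photons absorbed: 0.3130 × 5.487e-5 = 1.717e-5 mol.
Φ = 1.31e-5 mol / 1.717e-5 mol photons = 0.76.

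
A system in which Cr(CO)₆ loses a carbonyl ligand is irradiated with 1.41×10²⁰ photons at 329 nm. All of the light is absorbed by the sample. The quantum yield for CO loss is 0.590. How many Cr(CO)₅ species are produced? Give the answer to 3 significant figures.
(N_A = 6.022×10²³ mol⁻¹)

8.32×10¹⁹ species

Moles of photons: 1.41×10²⁰ / 6.022×10²³ = 2.341×10⁻⁴ mol.
Product: Φ × n_abs = 0.590 × 2.341×10⁻⁴ = 1.381×10⁻⁴ mol.
As a count: 1.381×10⁻⁴ × 6.022×10²³ = 8.32×10¹⁹.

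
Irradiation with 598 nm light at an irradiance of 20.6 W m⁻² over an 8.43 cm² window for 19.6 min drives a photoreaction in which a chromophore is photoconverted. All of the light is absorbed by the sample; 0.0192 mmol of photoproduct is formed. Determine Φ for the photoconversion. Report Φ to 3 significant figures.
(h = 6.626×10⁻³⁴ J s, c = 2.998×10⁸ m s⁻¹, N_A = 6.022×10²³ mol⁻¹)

Product: 0.0192 mmol = 1.92×10⁻⁵ mol.
Photon energy at 598 nm: hc/λ = (6.626×10⁻³⁴)(2.998×10⁸)/(598×10⁻⁹) = 3.322×10⁻¹⁹ J.
Energy delivered: (20.6 W m⁻²)(8.43×10⁻⁴ m²)(1176 s) = 20.42 J.
Photons incident: 20.42 / 3.322×10⁻¹⁹ = 6.147×10¹⁹, i.e. 6.147×10¹⁹/6.022×10²³ = 1.021×10⁻⁴ mol.
Φ = 1.92×10⁻⁵ mol / 1.021×10⁻⁴ mol photons = 0.188.

Φ = 0.188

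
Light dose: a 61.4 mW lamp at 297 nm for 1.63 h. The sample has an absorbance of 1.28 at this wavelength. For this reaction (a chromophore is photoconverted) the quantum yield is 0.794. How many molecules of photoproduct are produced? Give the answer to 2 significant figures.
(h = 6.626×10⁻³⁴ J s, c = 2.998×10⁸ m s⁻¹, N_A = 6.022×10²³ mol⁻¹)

Photon energy at 297 nm: hc/λ = (6.626×10⁻³⁴)(2.998×10⁸)/(297×10⁻⁹) = 6.688×10⁻¹⁹ J.
Energy delivered: (61.4 mW)(5868 s) = 360.3 J.
Photons incident: 360.3 / 6.688×10⁻¹⁹ = 5.387×10²⁰, i.e. 5.387×10²⁰/6.022×10²³ = 8.946×10⁻⁴ mol.
Fraction absorbed: 1 − 10^(−1.28) = 0.9475.
Photons absorbed: 0.9475 × 8.946×10⁻⁴ = 8.476×10⁻⁴ mol.
Product: Φ × n_abs = 0.794 × 8.476×10⁻⁴ = 6.730×10⁻⁴ mol.
As a count: 6.730×10⁻⁴ × 6.022×10²³ = 4.1×10²⁰.

4.1×10²⁰ molecules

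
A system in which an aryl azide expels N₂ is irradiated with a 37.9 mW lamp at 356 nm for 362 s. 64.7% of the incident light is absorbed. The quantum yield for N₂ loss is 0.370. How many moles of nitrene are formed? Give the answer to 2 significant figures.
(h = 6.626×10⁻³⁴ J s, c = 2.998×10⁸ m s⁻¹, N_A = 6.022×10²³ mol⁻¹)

9.8×10⁻⁶ mol

Photon energy at 356 nm: hc/λ = (6.626×10⁻³⁴)(2.998×10⁸)/(356×10⁻⁹) = 5.580×10⁻¹⁹ J.
Energy delivered: (37.9 mW)(362 s) = 13.72 J.
Photons incident: 13.72 / 5.580×10⁻¹⁹ = 2.459×10¹⁹, i.e. 2.459×10¹⁹/6.022×10²³ = 4.083×10⁻⁵ mol.
Photons absorbed: 0.647 × 4.083×10⁻⁵ = 2.642×10⁻⁵ mol.
Product: Φ × n_abs = 0.370 × 2.642×10⁻⁵ = 9.775×10⁻⁶ mol.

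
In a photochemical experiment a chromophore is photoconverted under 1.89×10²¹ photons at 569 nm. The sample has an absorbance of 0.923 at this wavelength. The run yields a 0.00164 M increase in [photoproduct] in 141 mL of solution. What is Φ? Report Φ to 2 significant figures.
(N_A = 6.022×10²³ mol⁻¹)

Product: (0.00164 M)(0.141 L) = 2.312×10⁻⁴ mol.
Moles of photons: 1.89×10²¹ / 6.022×10²³ = 0.003138 mol.
Fraction absorbed: 1 − 10^(−0.923) = 0.8806.
Photons absorbed: 0.8806 × 0.003138 = 0.002763 mol.
Φ = 2.312×10⁻⁴ mol / 0.002763 mol photons = 0.084.

Φ = 0.084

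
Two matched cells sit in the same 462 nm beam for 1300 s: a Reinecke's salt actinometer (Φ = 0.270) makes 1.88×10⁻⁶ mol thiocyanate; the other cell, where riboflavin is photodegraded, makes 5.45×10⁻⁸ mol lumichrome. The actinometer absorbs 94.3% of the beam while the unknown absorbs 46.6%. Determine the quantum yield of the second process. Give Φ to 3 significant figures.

Photons absorbed by the actinometer: 1.88×10⁻⁶ / 0.270 = 6.963×10⁻⁶ mol.
Incident flux: 6.963×10⁻⁶ / 0.943 = 7.384×10⁻⁶ einstein.
Absorbed by unknown: 0.466 × 7.384×10⁻⁶ = 3.441×10⁻⁶ mol.
Φ(unknown) = 5.45×10⁻⁸ / 3.441×10⁻⁶ = 0.0158.

Φ = 0.0158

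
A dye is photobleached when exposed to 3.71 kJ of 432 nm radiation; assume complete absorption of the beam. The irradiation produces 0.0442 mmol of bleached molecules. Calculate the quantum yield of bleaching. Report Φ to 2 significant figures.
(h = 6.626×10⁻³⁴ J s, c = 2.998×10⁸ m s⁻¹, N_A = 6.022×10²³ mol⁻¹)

Product: 0.0442 mmol = 4.42×10⁻⁵ mol.
Photon energy at 432 nm: hc/λ = (6.626×10⁻³⁴)(2.998×10⁸)/(432×10⁻⁹) = 4.598×10⁻¹⁹ J.
Incident energy: 3.71 kJ = 3710 J.
Photons incident: 3710 / 4.598×10⁻¹⁹ = 8.069×10²¹, i.e. 8.069×10²¹/6.022×10²³ = 0.01340 mol.
Φ = 4.42×10⁻⁵ mol / 0.01340 mol photons = 0.0033.

Φ = 0.0033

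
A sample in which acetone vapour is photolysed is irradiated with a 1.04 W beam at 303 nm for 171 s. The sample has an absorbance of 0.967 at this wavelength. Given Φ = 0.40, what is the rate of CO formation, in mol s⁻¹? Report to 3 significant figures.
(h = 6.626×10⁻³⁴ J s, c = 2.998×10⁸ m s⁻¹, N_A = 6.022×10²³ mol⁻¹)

Photon energy at 303 nm: hc/λ = (6.626×10⁻³⁴)(2.998×10⁸)/(303×10⁻⁹) = 6.556×10⁻¹⁹ J.
Energy delivered: (1.04 W)(171 s) = 177.8 J.
Photons incident: 177.8 / 6.556×10⁻¹⁹ = 2.712×10²⁰, i.e. 2.712×10²⁰/6.022×10²³ = 4.503×10⁻⁴ mol.
Fraction absorbed: 1 − 10^(−0.967) = 0.8921.
Photons absorbed: 0.8921 × 4.503×10⁻⁴ = 4.017×10⁻⁴ mol.
Product formed: 0.40 × 4.017×10⁻⁴ = 1.607×10⁻⁴ mol.
Rate: 1.607×10⁻⁴ / 171 s = 9.40×10⁻⁷ mol s⁻¹.

9.40×10⁻⁷ mol s⁻¹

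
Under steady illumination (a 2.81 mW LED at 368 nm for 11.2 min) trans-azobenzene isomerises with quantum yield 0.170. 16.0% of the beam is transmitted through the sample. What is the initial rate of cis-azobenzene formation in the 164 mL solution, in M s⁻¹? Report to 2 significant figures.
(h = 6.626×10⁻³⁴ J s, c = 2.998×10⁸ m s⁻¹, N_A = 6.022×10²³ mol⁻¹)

7.5×10⁻⁹ M s⁻¹

Photon energy at 368 nm: hc/λ = (6.626×10⁻³⁴)(2.998×10⁸)/(368×10⁻⁹) = 5.398×10⁻¹⁹ J.
Energy delivered: (2.81 mW)(672 s) = 1.888 J.
Photons incident: 1.888 / 5.398×10⁻¹⁹ = 3.498×10¹⁸, i.e. 3.498×10¹⁸/6.022×10²³ = 5.809×10⁻⁶ mol.
Fraction absorbed: 1 − 16.0/100 = 0.8400.
Photons absorbed: 0.8400 × 5.809×10⁻⁶ = 4.880×10⁻⁶ mol.
Product formed: 0.170 × 4.880×10⁻⁶ = 8.296×10⁻⁷ mol.
Rate: 8.296×10⁻⁷ mol / (672 s × 0.164 L) = 7.5×10⁻⁹ M s⁻¹.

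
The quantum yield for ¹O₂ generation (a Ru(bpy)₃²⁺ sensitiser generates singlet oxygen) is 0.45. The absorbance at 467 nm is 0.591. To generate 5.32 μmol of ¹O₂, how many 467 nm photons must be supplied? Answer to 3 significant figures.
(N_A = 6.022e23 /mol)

9.57e18 photons

Product: 5.32 μmol = 5.32e-6 mol.
Photons that must be absorbed: 5.32e-6 / 0.45 = 1.182e-5 mol.
Fraction absorbed: 1 − 10^(−0.591) = 0.7436.
Incident photons needed: 1.182e-5 / 0.7436 = 1.590e-5 mol.
Photon count: 1.590e-5 × 6.022e23 = 9.57e18.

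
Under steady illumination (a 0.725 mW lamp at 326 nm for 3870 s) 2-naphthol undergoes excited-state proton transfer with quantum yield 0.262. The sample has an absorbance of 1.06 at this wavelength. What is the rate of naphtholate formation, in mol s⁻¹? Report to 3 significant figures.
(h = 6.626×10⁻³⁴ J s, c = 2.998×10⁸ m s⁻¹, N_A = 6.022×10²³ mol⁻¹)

4.73×10⁻¹⁰ mol s⁻¹

Photon energy at 326 nm: hc/λ = (6.626×10⁻³⁴)(2.998×10⁸)/(326×10⁻⁹) = 6.093×10⁻¹⁹ J.
Energy delivered: (0.725 mW)(3870 s) = 2.806 J.
Photons incident: 2.806 / 6.093×10⁻¹⁹ = 4.605×10¹⁸, i.e. 4.605×10¹⁸/6.022×10²³ = 7.647×10⁻⁶ mol.
Fraction absorbed: 1 − 10^(−1.06) = 0.9129.
Photons absorbed: 0.9129 × 7.647×10⁻⁶ = 6.981×10⁻⁶ mol.
Product formed: 0.262 × 6.981×10⁻⁶ = 1.829×10⁻⁶ mol.
Rate: 1.829×10⁻⁶ / 3870 s = 4.73×10⁻¹⁰ mol s⁻¹.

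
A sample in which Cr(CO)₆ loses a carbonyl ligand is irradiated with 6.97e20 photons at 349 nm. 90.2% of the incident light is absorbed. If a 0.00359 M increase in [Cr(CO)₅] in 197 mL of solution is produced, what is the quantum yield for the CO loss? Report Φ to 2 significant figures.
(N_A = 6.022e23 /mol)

Product: (0.00359 M)(0.197 L) = 7.072e-4 mol.
Moles of photons: 6.97e20 / 6.022e23 = 0.001157 mol.
Photons absorbed: 0.902 × 0.001157 = 0.001044 mol.
Φ = 7.072e-4 mol / 0.001044 mol photons = 0.68.

Φ = 0.68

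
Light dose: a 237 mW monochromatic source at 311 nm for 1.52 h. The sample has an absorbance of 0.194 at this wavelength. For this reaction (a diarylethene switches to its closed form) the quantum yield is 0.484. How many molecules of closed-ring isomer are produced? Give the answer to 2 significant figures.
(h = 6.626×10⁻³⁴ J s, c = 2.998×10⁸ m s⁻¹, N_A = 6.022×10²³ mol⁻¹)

3.5×10²⁰ molecules

Photon energy at 311 nm: hc/λ = (6.626×10⁻³⁴)(2.998×10⁸)/(311×10⁻⁹) = 6.387×10⁻¹⁹ J.
Energy delivered: (237 mW)(5472 s) = 1297 J.
Photons incident: 1297 / 6.387×10⁻¹⁹ = 2.031×10²¹, i.e. 2.031×10²¹/6.022×10²³ = 0.003373 mol.
Fraction absorbed: 1 − 10^(−0.194) = 0.3603.
Photons absorbed: 0.3603 × 0.003373 = 0.001215 mol.
Product: Φ × n_abs = 0.484 × 0.001215 = 5.881×10⁻⁴ mol.
As a count: 5.881×10⁻⁴ × 6.022×10²³ = 3.5×10²⁰.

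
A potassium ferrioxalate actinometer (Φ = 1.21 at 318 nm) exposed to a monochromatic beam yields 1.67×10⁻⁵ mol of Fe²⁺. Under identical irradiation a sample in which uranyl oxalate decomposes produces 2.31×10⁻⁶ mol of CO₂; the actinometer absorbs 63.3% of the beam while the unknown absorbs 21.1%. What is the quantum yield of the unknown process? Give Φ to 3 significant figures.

Φ = 0.502

Photons absorbed by the actinometer: 1.67×10⁻⁵ / 1.21 = 1.380×10⁻⁵ mol.
Incident flux: 1.380×10⁻⁵ / 0.633 = 2.180×10⁻⁵ einstein.
Absorbed by unknown: 0.211 × 2.180×10⁻⁵ = 4.600×10⁻⁶ mol.
Φ(unknown) = 2.31×10⁻⁶ / 4.600×10⁻⁶ = 0.502.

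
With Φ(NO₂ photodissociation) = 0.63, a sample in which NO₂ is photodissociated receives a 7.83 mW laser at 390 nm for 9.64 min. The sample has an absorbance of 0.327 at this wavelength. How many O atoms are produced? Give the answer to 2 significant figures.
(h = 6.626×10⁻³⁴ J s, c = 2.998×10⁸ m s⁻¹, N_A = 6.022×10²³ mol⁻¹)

Photon energy at 390 nm: hc/λ = (6.626×10⁻³⁴)(2.998×10⁸)/(390×10⁻⁹) = 5.094×10⁻¹⁹ J.
Energy delivered: (7.83 mW)(578.4 s) = 4.529 J.
Photons incident: 4.529 / 5.094×10⁻¹⁹ = 8.891×10¹⁸, i.e. 8.891×10¹⁸/6.022×10²³ = 1.476×10⁻⁵ mol.
Fraction absorbed: 1 − 10^(−0.327) = 0.5290.
Photons absorbed: 0.5290 × 1.476×10⁻⁵ = 7.808×10⁻⁶ mol.
Product: Φ × n_abs = 0.63 × 7.808×10⁻⁶ = 4.919×10⁻⁶ mol.
As a count: 4.919×10⁻⁶ × 6.022×10²³ = 3.0×10¹⁸.

3.0×10¹⁸ atoms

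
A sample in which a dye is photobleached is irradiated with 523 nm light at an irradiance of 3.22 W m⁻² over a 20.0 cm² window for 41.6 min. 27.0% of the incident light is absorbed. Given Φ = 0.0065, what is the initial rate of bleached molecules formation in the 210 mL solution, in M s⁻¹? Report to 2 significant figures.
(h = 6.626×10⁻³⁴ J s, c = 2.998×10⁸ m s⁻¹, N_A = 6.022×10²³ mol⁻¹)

Photon energy at 523 nm: hc/λ = (6.626×10⁻³⁴)(2.998×10⁸)/(523×10⁻⁹) = 3.798×10⁻¹⁹ J.
Energy delivered: (3.22 W m⁻²)(20.0×10⁻⁴ m²)(2496 s) = 16.07 J.
Photons incident: 16.07 / 3.798×10⁻¹⁹ = 4.231×10¹⁹, i.e. 4.231×10¹⁹/6.022×10²³ = 7.026×10⁻⁵ mol.
Photons absorbed: 0.270 × 7.026×10⁻⁵ = 1.897×10⁻⁵ mol.
Product formed: 0.0065 × 1.897×10⁻⁵ = 1.233×10⁻⁷ mol.
Rate: 1.233×10⁻⁷ mol / (2496 s × 0.21 L) = 2.4×10⁻¹⁰ M s⁻¹.

2.4×10⁻¹⁰ M s⁻¹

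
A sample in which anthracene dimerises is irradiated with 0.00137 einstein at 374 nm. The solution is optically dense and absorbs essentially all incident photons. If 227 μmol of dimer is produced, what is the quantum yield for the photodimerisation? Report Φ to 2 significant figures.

Product: 227 μmol = 2.27×10⁻⁴ mol.
Φ = 2.27×10⁻⁴ mol / 0.00137 mol photons = 0.17.

Φ = 0.17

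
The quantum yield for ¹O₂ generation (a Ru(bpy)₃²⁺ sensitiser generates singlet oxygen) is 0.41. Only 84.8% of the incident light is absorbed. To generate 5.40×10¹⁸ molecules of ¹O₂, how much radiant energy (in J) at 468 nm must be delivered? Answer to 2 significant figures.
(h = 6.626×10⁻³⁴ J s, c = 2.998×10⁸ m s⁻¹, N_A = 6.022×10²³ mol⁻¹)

6.6 J

Product: 5.40×10¹⁸ / 6.022×10²³ = 8.967×10⁻⁶ mol.
Photons that must be absorbed: 8.967×10⁻⁶ / 0.41 = 2.187×10⁻⁵ mol.
Incident photons needed: 2.187×10⁻⁵ / 0.848 = 2.579×10⁻⁵ mol.
Photon energy: hc/λ = 4.245×10⁻¹⁹ J; per mole, 2.556×10⁵ J mol⁻¹.
Energy required: 2.579×10⁻⁵ × 2.556×10⁵ = 6.6 J.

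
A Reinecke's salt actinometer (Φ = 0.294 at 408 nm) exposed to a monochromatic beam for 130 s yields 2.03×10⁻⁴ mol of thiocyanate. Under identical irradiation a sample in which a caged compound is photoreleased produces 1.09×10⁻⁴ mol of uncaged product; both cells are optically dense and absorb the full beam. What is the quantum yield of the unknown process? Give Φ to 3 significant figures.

Φ = 0.158

Photons absorbed by the actinometer: 2.03×10⁻⁴ / 0.294 = 6.905×10⁻⁴ mol.
Φ(unknown) = 1.09×10⁻⁴ / 6.905×10⁻⁴ = 0.158.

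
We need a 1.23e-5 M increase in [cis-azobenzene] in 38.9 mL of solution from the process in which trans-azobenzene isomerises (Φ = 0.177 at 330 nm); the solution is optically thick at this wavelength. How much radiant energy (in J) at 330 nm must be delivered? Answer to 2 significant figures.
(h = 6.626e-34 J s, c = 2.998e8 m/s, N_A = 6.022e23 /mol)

Product: (1.23e-5 M)(0.0389 L) = 4.785e-7 mol.
Photons that must be absorbed: 4.785e-7 / 0.177 = 2.703e-6 mol.
Photon energy: hc/λ = 6.020e-19 J; per mole, 3.625e5 J mol⁻¹.
Energy required: 2.703e-6 × 3.625e5 = 0.98 J.

0.98 J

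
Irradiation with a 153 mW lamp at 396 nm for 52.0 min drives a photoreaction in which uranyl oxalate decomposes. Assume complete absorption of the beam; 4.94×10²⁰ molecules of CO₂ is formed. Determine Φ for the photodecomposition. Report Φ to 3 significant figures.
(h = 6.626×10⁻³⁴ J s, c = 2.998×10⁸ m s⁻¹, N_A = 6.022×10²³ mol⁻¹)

Product: 4.94×10²⁰ / 6.022×10²³ = 8.203×10⁻⁴ mol.
Photon energy at 396 nm: hc/λ = (6.626×10⁻³⁴)(2.998×10⁸)/(396×10⁻⁹) = 5.016×10⁻¹⁹ J.
Energy delivered: (153 mW)(3120 s) = 477.4 J.
Photons incident: 477.4 / 5.016×10⁻¹⁹ = 9.518×10²⁰, i.e. 9.518×10²⁰/6.022×10²³ = 0.001581 mol.
Φ = 8.203×10⁻⁴ mol / 0.001581 mol photons = 0.519.

Φ = 0.519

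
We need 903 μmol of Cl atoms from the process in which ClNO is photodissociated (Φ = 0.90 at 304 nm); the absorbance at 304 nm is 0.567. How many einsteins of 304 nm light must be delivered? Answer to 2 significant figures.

Product: 903 μmol = 9.03×10⁻⁴ mol.
Photons that must be absorbed: 9.03×10⁻⁴ / 0.90 = 0.001003 mol.
Fraction absorbed: 1 − 10^(−0.567) = 0.7290.
Incident photons needed: 0.001003 / 0.7290 = 0.001376 mol.

0.0014 einstein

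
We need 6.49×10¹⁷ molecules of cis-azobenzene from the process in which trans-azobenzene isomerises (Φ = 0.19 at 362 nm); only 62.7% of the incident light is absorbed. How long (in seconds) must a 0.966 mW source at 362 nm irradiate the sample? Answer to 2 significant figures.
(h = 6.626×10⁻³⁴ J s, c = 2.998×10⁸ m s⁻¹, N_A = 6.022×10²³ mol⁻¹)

Product: 6.49×10¹⁷ / 6.022×10²³ = 1.078×10⁻⁶ mol.
Photons that must be absorbed: 1.078×10⁻⁶ / 0.19 = 5.674×10⁻⁶ mol.
Incident photons needed: 5.674×10⁻⁶ / 0.627 = 9.049×10⁻⁶ mol.
Photon energy: hc/λ = 5.487×10⁻¹⁹ J; per mole, 3.304×10⁵ J mol⁻¹.
Energy required: 9.049×10⁻⁶ × 3.304×10⁵ = 2.990 J.
Time: 2.990 J / 0.000966 W = 3100 s.

t ≈ 3100 s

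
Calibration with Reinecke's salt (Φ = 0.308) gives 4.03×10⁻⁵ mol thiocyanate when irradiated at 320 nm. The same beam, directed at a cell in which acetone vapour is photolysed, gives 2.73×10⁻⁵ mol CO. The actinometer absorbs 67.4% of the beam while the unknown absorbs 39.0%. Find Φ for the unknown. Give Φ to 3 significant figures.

Photons absorbed by the actinometer: 4.03×10⁻⁵ / 0.308 = 1.308×10⁻⁴ mol.
Incident flux: 1.308×10⁻⁴ / 0.674 = 1.941×10⁻⁴ einstein.
Absorbed by unknown: 0.390 × 1.941×10⁻⁴ = 7.570×10⁻⁵ mol.
Φ(unknown) = 2.73×10⁻⁵ / 7.570×10⁻⁵ = 0.361.

Φ = 0.361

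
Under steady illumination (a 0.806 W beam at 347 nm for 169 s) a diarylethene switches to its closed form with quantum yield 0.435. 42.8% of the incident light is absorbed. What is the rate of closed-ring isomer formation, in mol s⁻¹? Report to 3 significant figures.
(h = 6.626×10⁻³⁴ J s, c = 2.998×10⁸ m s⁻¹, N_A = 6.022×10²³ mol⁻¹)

Photon energy at 347 nm: hc/λ = (6.626×10⁻³⁴)(2.998×10⁸)/(347×10⁻⁹) = 5.725×10⁻¹⁹ J.
Energy delivered: (0.806 W)(169 s) = 136.2 J.
Photons incident: 136.2 / 5.725×10⁻¹⁹ = 2.379×10²⁰, i.e. 2.379×10²⁰/6.022×10²³ = 3.951×10⁻⁴ mol.
Photons absorbed: 0.428 × 3.951×10⁻⁴ = 1.691×10⁻⁴ mol.
Product formed: 0.435 × 1.691×10⁻⁴ = 7.356×10⁻⁵ mol.
Rate: 7.356×10⁻⁵ / 169 s = 4.35×10⁻⁷ mol s⁻¹.

4.35×10⁻⁷ mol s⁻¹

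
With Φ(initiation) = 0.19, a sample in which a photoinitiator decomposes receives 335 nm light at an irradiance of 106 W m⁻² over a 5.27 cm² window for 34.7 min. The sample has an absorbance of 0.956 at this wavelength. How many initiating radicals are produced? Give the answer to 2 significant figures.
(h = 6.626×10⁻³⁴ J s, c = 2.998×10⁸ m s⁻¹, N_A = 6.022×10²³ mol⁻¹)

Photon energy at 335 nm: hc/λ = (6.626×10⁻³⁴)(2.998×10⁸)/(335×10⁻⁹) = 5.930×10⁻¹⁹ J.
Energy delivered: (106 W m⁻²)(5.27×10⁻⁴ m²)(2082 s) = 116.3 J.
Photons incident: 116.3 / 5.930×10⁻¹⁹ = 1.961×10²⁰, i.e. 1.961×10²⁰/6.022×10²³ = 3.256×10⁻⁴ mol.
Fraction absorbed: 1 − 10^(−0.956) = 0.8893.
Photons absorbed: 0.8893 × 3.256×10⁻⁴ = 2.896×10⁻⁴ mol.
Product: Φ × n_abs = 0.19 × 2.896×10⁻⁴ = 5.502×10⁻⁵ mol.
As a count: 5.502×10⁻⁵ × 6.022×10²³ = 3.3×10¹⁹.

3.3×10¹⁹ initiating radicals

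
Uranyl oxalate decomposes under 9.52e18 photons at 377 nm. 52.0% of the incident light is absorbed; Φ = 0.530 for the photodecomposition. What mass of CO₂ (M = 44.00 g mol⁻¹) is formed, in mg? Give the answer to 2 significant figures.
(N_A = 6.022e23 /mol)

Moles of photons: 9.52e18 / 6.022e23 = 1.581e-5 mol.
Photons absorbed: 0.520 × 1.581e-5 = 8.221e-6 mol.
Product: Φ × n_abs = 0.530 × 8.221e-6 = 4.357e-6 mol.
Mass: 4.357e-6 × 44.00 = 1.917e-4 g = 0.19 mg.

0.19 mg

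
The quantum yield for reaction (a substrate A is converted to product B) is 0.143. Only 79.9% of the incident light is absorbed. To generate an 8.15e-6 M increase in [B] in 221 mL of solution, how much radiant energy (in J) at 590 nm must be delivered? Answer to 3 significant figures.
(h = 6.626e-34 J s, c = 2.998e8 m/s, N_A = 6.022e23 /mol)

3.20 J

Product: (8.15e-6 M)(0.221 L) = 1.801e-6 mol.
Photons that must be absorbed: 1.801e-6 / 0.143 = 1.259e-5 mol.
Incident photons needed: 1.259e-5 / 0.799 = 1.576e-5 mol.
Photon energy: hc/λ = 3.367e-19 J; per mole, 2.028e5 J mol⁻¹.
Energy required: 1.576e-5 × 2.028e5 = 3.20 J.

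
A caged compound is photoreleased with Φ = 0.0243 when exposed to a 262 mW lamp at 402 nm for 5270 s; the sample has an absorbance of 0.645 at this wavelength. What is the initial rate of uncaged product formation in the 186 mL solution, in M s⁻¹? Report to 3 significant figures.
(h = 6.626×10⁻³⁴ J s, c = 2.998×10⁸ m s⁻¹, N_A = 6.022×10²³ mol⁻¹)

8.90×10⁻⁸ M s⁻¹

Photon energy at 402 nm: hc/λ = (6.626×10⁻³⁴)(2.998×10⁸)/(402×10⁻⁹) = 4.941×10⁻¹⁹ J.
Energy delivered: (262 mW)(5270 s) = 1381 J.
Photons incident: 1381 / 4.941×10⁻¹⁹ = 2.795×10²¹, i.e. 2.795×10²¹/6.022×10²³ = 0.004641 mol.
Fraction absorbed: 1 − 10^(−0.645) = 0.7735.
Photons absorbed: 0.7735 × 0.004641 = 0.003590 mol.
Product formed: 0.0243 × 0.003590 = 8.724×10⁻⁵ mol.
Rate: 8.724×10⁻⁵ mol / (5270 s × 0.186 L) = 8.90×10⁻⁸ M s⁻¹.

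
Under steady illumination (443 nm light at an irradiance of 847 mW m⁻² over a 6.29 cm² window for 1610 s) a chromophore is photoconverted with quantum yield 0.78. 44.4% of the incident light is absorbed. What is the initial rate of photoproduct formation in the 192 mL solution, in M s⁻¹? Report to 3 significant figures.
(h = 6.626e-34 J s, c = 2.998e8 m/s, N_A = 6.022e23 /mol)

3.56e-9 M s⁻¹

Photon energy at 443 nm: hc/λ = (6.626e-34)(2.998e8)/(443e-9) = 4.484e-19 J.
Energy delivered: (847 mW m⁻²)(6.29e-4 m²)(1610 s) = 0.8577 J.
Photons incident: 0.8577 / 4.484e-19 = 1.913e18, i.e. 1.913e18/6.022e23 = 3.177e-6 mol.
Photons absorbed: 0.444 × 3.177e-6 = 1.411e-6 mol.
Product formed: 0.78 × 1.411e-6 = 1.101e-6 mol.
Rate: 1.101e-6 mol / (1610 s × 0.192 L) = 3.56e-9 M s⁻¹.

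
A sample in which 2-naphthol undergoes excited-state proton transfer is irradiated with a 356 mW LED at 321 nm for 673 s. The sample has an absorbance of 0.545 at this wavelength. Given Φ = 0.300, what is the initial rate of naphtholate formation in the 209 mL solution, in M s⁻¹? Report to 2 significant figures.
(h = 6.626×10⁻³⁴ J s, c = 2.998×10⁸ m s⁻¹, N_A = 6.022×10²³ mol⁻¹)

Photon energy at 321 nm: hc/λ = (6.626×10⁻³⁴)(2.998×10⁸)/(321×10⁻⁹) = 6.188×10⁻¹⁹ J.
Energy delivered: (356 mW)(673 s) = 239.6 J.
Photons incident: 239.6 / 6.188×10⁻¹⁹ = 3.872×10²⁰, i.e. 3.872×10²⁰/6.022×10²³ = 6.430×10⁻⁴ mol.
Fraction absorbed: 1 − 10^(−0.545) = 0.7149.
Photons absorbed: 0.7149 × 6.430×10⁻⁴ = 4.597×10⁻⁴ mol.
Product formed: 0.300 × 4.597×10⁻⁴ = 1.379×10⁻⁴ mol.
Rate: 1.379×10⁻⁴ mol / (673 s × 0.209 L) = 9.8×10⁻⁷ M s⁻¹.

9.8×10⁻⁷ M s⁻¹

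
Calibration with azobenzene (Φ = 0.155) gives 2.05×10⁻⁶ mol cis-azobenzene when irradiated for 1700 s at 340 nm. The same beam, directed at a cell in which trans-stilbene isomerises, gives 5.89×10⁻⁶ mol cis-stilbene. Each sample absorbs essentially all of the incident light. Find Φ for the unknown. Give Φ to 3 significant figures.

Photons absorbed by the actinometer: 2.05×10⁻⁶ / 0.155 = 1.323×10⁻⁵ mol.
Φ(unknown) = 5.89×10⁻⁶ / 1.323×10⁻⁵ = 0.445.

Φ = 0.445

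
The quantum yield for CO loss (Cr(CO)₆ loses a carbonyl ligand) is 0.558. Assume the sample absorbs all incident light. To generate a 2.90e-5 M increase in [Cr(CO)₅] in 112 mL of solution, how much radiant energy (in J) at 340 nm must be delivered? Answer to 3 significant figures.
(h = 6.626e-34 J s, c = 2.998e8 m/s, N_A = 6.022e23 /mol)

2.05 J

Product: (2.90e-5 M)(0.112 L) = 3.248e-6 mol.
Photons that must be absorbed: 3.248e-6 / 0.558 = 5.821e-6 mol.
Photon energy: hc/λ = 5.843e-19 J; per mole, 3.519e5 J mol⁻¹.
Energy required: 5.821e-6 × 3.519e5 = 2.05 J.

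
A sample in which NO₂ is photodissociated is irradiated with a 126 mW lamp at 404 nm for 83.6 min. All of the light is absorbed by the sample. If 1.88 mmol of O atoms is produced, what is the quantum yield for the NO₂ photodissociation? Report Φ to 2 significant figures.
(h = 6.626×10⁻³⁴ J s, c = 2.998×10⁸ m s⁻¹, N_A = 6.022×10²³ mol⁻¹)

Product: 1.88 mmol = 0.00188 mol.
Photon energy at 404 nm: hc/λ = (6.626×10⁻³⁴)(2.998×10⁸)/(404×10⁻⁹) = 4.917×10⁻¹⁹ J.
Energy delivered: (126 mW)(5016 s) = 632.0 J.
Photons incident: 632.0 / 4.917×10⁻¹⁹ = 1.285×10²¹, i.e. 1.285×10²¹/6.022×10²³ = 0.002134 mol.
Φ = 0.00188 mol / 0.002134 mol photons = 0.88.

Φ = 0.88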